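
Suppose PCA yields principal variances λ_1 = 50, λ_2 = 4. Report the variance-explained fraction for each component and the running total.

Step 1 — total variance = trace(Sigma) = Σ λ_i = 50 + 4 = 54.

Step 2 — fraction explained by component i = λ_i / Σ λ:
  PC1: 50/54 = 0.9259
  PC2: 4/54 = 0.0741

Step 3 — cumulative fraction after k components = (λ_1 + ... + λ_k) / Σ λ:
  k = 1: 50/54 = 0.9259
  k = 2: (50 + 4)/54 = 54/54 = 1

Summary (fraction, with percent):

explained: PC1 0.9259 (92.59%), PC2 0.0741 (7.41%);  cumulative: 0.9259, 1


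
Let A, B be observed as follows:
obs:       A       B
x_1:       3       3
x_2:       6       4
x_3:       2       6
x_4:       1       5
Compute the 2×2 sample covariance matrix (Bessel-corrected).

Step 1 — column means:
  mean(A) = (3 + 6 + 2 + 1) / 4 = 12/4 = 3
  mean(B) = (3 + 4 + 6 + 5) / 4 = 18/4 = 4.5

Step 2 — sample covariance S[i,j] = (1/(n-1)) · Σ_k (x_{k,i} - mean_i) · (x_{k,j} - mean_j), with n-1 = 3.
  S[A,A] = ((0)·(0) + (3)·(3) + (-1)·(-1) + (-2)·(-2)) / 3 = 14/3 = 4.6667
  S[A,B] = ((0)·(-1.5) + (3)·(-0.5) + (-1)·(1.5) + (-2)·(0.5)) / 3 = -4/3 = -1.3333
  S[B,B] = ((-1.5)·(-1.5) + (-0.5)·(-0.5) + (1.5)·(1.5) + (0.5)·(0.5)) / 3 = 5/3 = 1.6667

S is symmetric (S[j,i] = S[i,j]). Assembling:

S = [[4.6667, -1.3333],
 [-1.3333, 1.6667]]


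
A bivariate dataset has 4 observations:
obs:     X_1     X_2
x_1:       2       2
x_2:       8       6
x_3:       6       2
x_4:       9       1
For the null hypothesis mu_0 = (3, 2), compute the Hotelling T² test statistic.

Step 1 — sample mean vector:
  mean(X_1) = (2 + 8 + 6 + 9) / 4 = 25/4 = 6.25
  mean(X_2) = (2 + 6 + 2 + 1) / 4 = 11/4 = 2.75
  x̄ = (6.25, 2.75),  deviation x̄ - mu_0 = (6.25, 2.75) - (3, 2) = (3.25, 0.75).

Step 2 — sample covariance matrix, S[i,j] = (1/(n-1)) · Σ_k (x_{k,i} - mean_i) · (x_{k,j} - mean_j), divisor n-1 = 3:
  S[X_1,X_1] = ((-4.25)·(-4.25) + (1.75)·(1.75) + (-0.25)·(-0.25) + (2.75)·(2.75)) / 3 = 28.75/3 = 9.5833
  S[X_1,X_2] = ((-4.25)·(-0.75) + (1.75)·(3.25) + (-0.25)·(-0.75) + (2.75)·(-1.75)) / 3 = 4.25/3 = 1.4167
  S[X_2,X_2] = ((-0.75)·(-0.75) + (3.25)·(3.25) + (-0.75)·(-0.75) + (-1.75)·(-1.75)) / 3 = 14.75/3 = 4.9167
  S = [[9.5833, 1.4167],
 [1.4167, 4.9167]].

Step 3 — invert S. det(S) = 9.5833·4.9167 - (1.4167)² = 45.1111.
  S^{-1} = (1/det) · [[d, -b], [-b, a]] = [[0.109, -0.0314],
 [-0.0314, 0.2124]].

Step 4 — quadratic form (x̄ - mu_0)^T · S^{-1} · (x̄ - mu_0):
  S^{-1} · (x̄ - mu_0) = (0.3307, 0.0573),
  (x̄ - mu_0)^T · [...] = (3.25)·(0.3307) + (0.75)·(0.0573) = 1.1176.

Step 5 — scale by n: T² = 4 · 1.1176 = 4.4704.

T² ≈ 4.4704


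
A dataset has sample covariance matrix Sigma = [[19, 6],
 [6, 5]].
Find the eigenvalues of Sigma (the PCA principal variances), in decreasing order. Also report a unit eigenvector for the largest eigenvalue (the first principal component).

Step 1 — characteristic polynomial of 2×2 Sigma:
  det(Sigma - λI) = λ² - trace · λ + det = 0.
  trace = 19 + 5 = 24, det = 19·5 - (6)² = 59.
Step 2 — discriminant:
  Δ = trace² - 4·det = 576 - 236 = 340.
Step 3 — eigenvalues:
  λ = (trace ± √Δ)/2 = (24 ± 18.4391)/2,
  λ_1 = 21.2195,  λ_2 = 2.7805.

Step 4 — unit eigenvector for λ_1: solve (Sigma - λ_1 I)v = 0. First row:
  (19 - 21.2195)·v_x + (6)·v_y = 0, i.e. (-2.2195)·v_x + (6)·v_y = 0,
  so v ∝ (b, λ_1 - a) = (6, 2.2195) = u.
  ||u|| = √((6)² + (2.2195)²) = √(40.9264) ≈ 6.3974,
  v_1 = u/||u|| ≈ (0.9379, 0.3469) (||v_1|| = 1).

λ_1 = 21.2195,  λ_2 = 2.7805;  v_1 ≈ (0.9379, 0.3469)


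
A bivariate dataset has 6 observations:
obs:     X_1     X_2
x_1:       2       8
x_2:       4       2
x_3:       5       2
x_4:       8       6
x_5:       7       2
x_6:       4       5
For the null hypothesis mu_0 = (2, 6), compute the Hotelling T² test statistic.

Step 1 — sample mean vector:
  mean(X_1) = (2 + 4 + 5 + 8 + 7 + 4) / 6 = 30/6 = 5
  mean(X_2) = (8 + 2 + 2 + 6 + 2 + 5) / 6 = 25/6 = 4.1667
  x̄ = (5, 4.1667),  deviation x̄ - mu_0 = (5, 4.1667) - (2, 6) = (3, -1.8333).

Step 2 — sample covariance matrix, S[i,j] = (1/(n-1)) · Σ_k (x_{k,i} - mean_i) · (x_{k,j} - mean_j), divisor n-1 = 5:
  S[X_1,X_1] = ((-3)·(-3) + (-1)·(-1) + (0)·(0) + (3)·(3) + (2)·(2) + (-1)·(-1)) / 5 = 24/5 = 4.8
  S[X_1,X_2] = ((-3)·(3.8333) + (-1)·(-2.1667) + (0)·(-2.1667) + (3)·(1.8333) + (2)·(-2.1667) + (-1)·(0.8333)) / 5 = -9/5 = -1.8
  S[X_2,X_2] = ((3.8333)·(3.8333) + (-2.1667)·(-2.1667) + (-2.1667)·(-2.1667) + (1.8333)·(1.8333) + (-2.1667)·(-2.1667) + (0.8333)·(0.8333)) / 5 = 32.8333/5 = 6.5667
  S = [[4.8, -1.8],
 [-1.8, 6.5667]].

Step 3 — invert S. det(S) = 4.8·6.5667 - (-1.8)² = 28.28.
  S^{-1} = (1/det) · [[d, -b], [-b, a]] = [[0.2322, 0.0636],
 [0.0636, 0.1697]].

Step 4 — quadratic form (x̄ - mu_0)^T · S^{-1} · (x̄ - mu_0):
  S^{-1} · (x̄ - mu_0) = (0.5799, -0.1202),
  (x̄ - mu_0)^T · [...] = (3)·(0.5799) + (-1.8333)·(-0.1202) = 1.9602.

Step 5 — scale by n: T² = 6 · 1.9602 = 11.761.

T² ≈ 11.761


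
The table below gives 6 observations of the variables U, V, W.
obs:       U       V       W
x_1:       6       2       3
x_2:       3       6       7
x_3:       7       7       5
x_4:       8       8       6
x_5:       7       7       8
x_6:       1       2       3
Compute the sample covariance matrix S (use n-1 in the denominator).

Step 1 — column means:
  mean(U) = (6 + 3 + 7 + 8 + 7 + 1) / 6 = 32/6 = 5.3333
  mean(V) = (2 + 6 + 7 + 8 + 7 + 2) / 6 = 32/6 = 5.3333
  mean(W) = (3 + 7 + 5 + 6 + 8 + 3) / 6 = 32/6 = 5.3333

Step 2 — sample covariance S[i,j] = (1/(n-1)) · Σ_k (x_{k,i} - mean_i) · (x_{k,j} - mean_j), with n-1 = 5.
  S[U,U] = ((0.6667)·(0.6667) + (-2.3333)·(-2.3333) + (1.6667)·(1.6667) + (2.6667)·(2.6667) + (1.6667)·(1.6667) + (-4.3333)·(-4.3333)) / 5 = 37.3333/5 = 7.4667
  S[U,V] = ((0.6667)·(-3.3333) + (-2.3333)·(0.6667) + (1.6667)·(1.6667) + (2.6667)·(2.6667) + (1.6667)·(1.6667) + (-4.3333)·(-3.3333)) / 5 = 23.3333/5 = 4.6667
  S[U,W] = ((0.6667)·(-2.3333) + (-2.3333)·(1.6667) + (1.6667)·(-0.3333) + (2.6667)·(0.6667) + (1.6667)·(2.6667) + (-4.3333)·(-2.3333)) / 5 = 10.3333/5 = 2.0667
  S[V,V] = ((-3.3333)·(-3.3333) + (0.6667)·(0.6667) + (1.6667)·(1.6667) + (2.6667)·(2.6667) + (1.6667)·(1.6667) + (-3.3333)·(-3.3333)) / 5 = 35.3333/5 = 7.0667
  S[V,W] = ((-3.3333)·(-2.3333) + (0.6667)·(1.6667) + (1.6667)·(-0.3333) + (2.6667)·(0.6667) + (1.6667)·(2.6667) + (-3.3333)·(-2.3333)) / 5 = 22.3333/5 = 4.4667
  S[W,W] = ((-2.3333)·(-2.3333) + (1.6667)·(1.6667) + (-0.3333)·(-0.3333) + (0.6667)·(0.6667) + (2.6667)·(2.6667) + (-2.3333)·(-2.3333)) / 5 = 21.3333/5 = 4.2667

S is symmetric (S[j,i] = S[i,j]). Assembling:

S = [[7.4667, 4.6667, 2.0667],
 [4.6667, 7.0667, 4.4667],
 [2.0667, 4.4667, 4.2667]]


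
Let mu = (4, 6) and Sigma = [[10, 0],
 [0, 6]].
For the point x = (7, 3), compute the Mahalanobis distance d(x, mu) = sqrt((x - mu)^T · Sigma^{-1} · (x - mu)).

Step 1 — centre the observation: (x - mu) = (3, -3).

Step 2 — invert Sigma. det(Sigma) = 10·6 - (0)² = 60.
  Sigma^{-1} = (1/det) · [[d, -b], [-b, a]] = [[0.1, 0],
 [0, 0.1667]].

Step 3 — form the quadratic (x - mu)^T · Sigma^{-1} · (x - mu):
  Sigma^{-1} · (x - mu) = (0.3, -0.5).
  (x - mu)^T · [Sigma^{-1} · (x - mu)] = (3)·(0.3) + (-3)·(-0.5) = 2.4.

Step 4 — take square root: d = √(2.4) ≈ 1.5492.

d(x, mu) = √(2.4) ≈ 1.5492


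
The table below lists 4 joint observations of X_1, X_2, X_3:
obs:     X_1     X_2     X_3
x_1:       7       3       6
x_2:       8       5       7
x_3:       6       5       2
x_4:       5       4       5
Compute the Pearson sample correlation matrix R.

Step 1 — column means:
  mean(X_1) = (7 + 8 + 6 + 5) / 4 = 26/4 = 6.5
  mean(X_2) = (3 + 5 + 5 + 4) / 4 = 17/4 = 4.25
  mean(X_3) = (6 + 7 + 2 + 5) / 4 = 20/4 = 5

Step 2 — sample variances and covariances s[i,j] = (1/(n-1)) · Σ_k (x_{k,i} - mean_i) · (x_{k,j} - mean_j), with n-1 = 3:
  s[X_1,X_1] = ((0.5)·(0.5) + (1.5)·(1.5) + (-0.5)·(-0.5) + (-1.5)·(-1.5)) / 3 = 5/3 = 1.6667
  s[X_1,X_2] = ((0.5)·(-1.25) + (1.5)·(0.75) + (-0.5)·(0.75) + (-1.5)·(-0.25)) / 3 = 0.5/3 = 0.1667
  s[X_1,X_3] = ((0.5)·(1) + (1.5)·(2) + (-0.5)·(-3) + (-1.5)·(0)) / 3 = 5/3 = 1.6667
  s[X_2,X_2] = ((-1.25)·(-1.25) + (0.75)·(0.75) + (0.75)·(0.75) + (-0.25)·(-0.25)) / 3 = 2.75/3 = 0.9167
  s[X_2,X_3] = ((-1.25)·(1) + (0.75)·(2) + (0.75)·(-3) + (-0.25)·(0)) / 3 = -2/3 = -0.6667
  s[X_3,X_3] = ((1)·(1) + (2)·(2) + (-3)·(-3) + (0)·(0)) / 3 = 14/3 = 4.6667
  Sample standard deviations s_i = √(s[i,i]):
  s(X_1) = √(1.6667) = 1.291
  s(X_2) = √(0.9167) = 0.9574
  s(X_3) = √(4.6667) = 2.1602

Step 3 — r_{ij} = s_{ij} / (s_i · s_j):
  r[X_1,X_1] = 1 (diagonal).
  r[X_1,X_2] = 0.1667 / (1.291 · 0.9574) = 0.1667 / 1.236 = 0.1348
  r[X_1,X_3] = 1.6667 / (1.291 · 2.1602) = 1.6667 / 2.7889 = 0.5976
  r[X_2,X_2] = 1 (diagonal).
  r[X_2,X_3] = -0.6667 / (0.9574 · 2.1602) = -0.6667 / 2.0683 = -0.3223
  r[X_3,X_3] = 1 (diagonal).

R is symmetric with unit diagonal. Assembling:

R = [[1, 0.1348, 0.5976],
 [0.1348, 1, -0.3223],
 [0.5976, -0.3223, 1]]


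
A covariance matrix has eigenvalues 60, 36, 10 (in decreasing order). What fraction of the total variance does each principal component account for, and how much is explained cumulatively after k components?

Step 1 — total variance = trace(Sigma) = Σ λ_i = 60 + 36 + 10 = 106.

Step 2 — fraction explained by component i = λ_i / Σ λ:
  PC1: 60/106 = 0.566
  PC2: 36/106 = 0.3396
  PC3: 10/106 = 0.0943

Step 3 — cumulative fraction after k components = (λ_1 + ... + λ_k) / Σ λ:
  k = 1: 60/106 = 0.566
  k = 2: (60 + 36)/106 = 96/106 = 0.9057
  k = 3: (60 + 36 + 10)/106 = 106/106 = 1

Summary (fraction, with percent):

explained: PC1 0.566 (56.6%), PC2 0.3396 (33.96%), PC3 0.0943 (9.43%);  cumulative: 0.566, 0.9057, 1


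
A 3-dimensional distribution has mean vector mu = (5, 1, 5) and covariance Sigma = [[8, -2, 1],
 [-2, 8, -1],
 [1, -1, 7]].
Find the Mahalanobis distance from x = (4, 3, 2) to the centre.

Step 1 — centre the observation: (x - mu) = (-1, 2, -3).

Step 2 — invert Sigma (cofactor / det for 3×3, or solve directly):
  Sigma^{-1} = [[0.1348, 0.0319, -0.0147],
 [0.0319, 0.1348, 0.0147],
 [-0.0147, 0.0147, 0.1471]].

Step 3 — form the quadratic (x - mu)^T · Sigma^{-1} · (x - mu):
  Sigma^{-1} · (x - mu) = (-0.027, 0.1936, -0.3971).
  (x - mu)^T · [Sigma^{-1} · (x - mu)] = (-1)·(-0.027) + (2)·(0.1936) + (-3)·(-0.3971) = 1.6054.

Step 4 — take square root: d = √(1.6054) ≈ 1.267.

d(x, mu) = √(1.6054) ≈ 1.267


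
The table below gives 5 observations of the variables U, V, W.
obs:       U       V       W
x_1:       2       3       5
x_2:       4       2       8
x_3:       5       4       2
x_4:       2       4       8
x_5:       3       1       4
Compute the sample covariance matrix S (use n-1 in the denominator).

Step 1 — column means:
  mean(U) = (2 + 4 + 5 + 2 + 3) / 5 = 16/5 = 3.2
  mean(V) = (3 + 2 + 4 + 4 + 1) / 5 = 14/5 = 2.8
  mean(W) = (5 + 8 + 2 + 8 + 4) / 5 = 27/5 = 5.4

Step 2 — sample covariance S[i,j] = (1/(n-1)) · Σ_k (x_{k,i} - mean_i) · (x_{k,j} - mean_j), with n-1 = 4.
  S[U,U] = ((-1.2)·(-1.2) + (0.8)·(0.8) + (1.8)·(1.8) + (-1.2)·(-1.2) + (-0.2)·(-0.2)) / 4 = 6.8/4 = 1.7
  S[U,V] = ((-1.2)·(0.2) + (0.8)·(-0.8) + (1.8)·(1.2) + (-1.2)·(1.2) + (-0.2)·(-1.8)) / 4 = 0.2/4 = 0.05
  S[U,W] = ((-1.2)·(-0.4) + (0.8)·(2.6) + (1.8)·(-3.4) + (-1.2)·(2.6) + (-0.2)·(-1.4)) / 4 = -6.4/4 = -1.6
  S[V,V] = ((0.2)·(0.2) + (-0.8)·(-0.8) + (1.2)·(1.2) + (1.2)·(1.2) + (-1.8)·(-1.8)) / 4 = 6.8/4 = 1.7
  S[V,W] = ((0.2)·(-0.4) + (-0.8)·(2.6) + (1.2)·(-3.4) + (1.2)·(2.6) + (-1.8)·(-1.4)) / 4 = -0.6/4 = -0.15
  S[W,W] = ((-0.4)·(-0.4) + (2.6)·(2.6) + (-3.4)·(-3.4) + (2.6)·(2.6) + (-1.4)·(-1.4)) / 4 = 27.2/4 = 6.8

S is symmetric (S[j,i] = S[i,j]). Assembling:

S = [[1.7, 0.05, -1.6],
 [0.05, 1.7, -0.15],
 [-1.6, -0.15, 6.8]]


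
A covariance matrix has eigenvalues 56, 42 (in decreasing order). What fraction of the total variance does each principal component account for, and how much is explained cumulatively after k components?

Step 1 — total variance = trace(Sigma) = Σ λ_i = 56 + 42 = 98.

Step 2 — fraction explained by component i = λ_i / Σ λ:
  PC1: 56/98 = 0.5714
  PC2: 42/98 = 0.4286

Step 3 — cumulative fraction after k components = (λ_1 + ... + λ_k) / Σ λ:
  k = 1: 56/98 = 0.5714
  k = 2: (56 + 42)/98 = 98/98 = 1

Summary (fraction, with percent):

explained: PC1 0.5714 (57.14%), PC2 0.4286 (42.86%);  cumulative: 0.5714, 1


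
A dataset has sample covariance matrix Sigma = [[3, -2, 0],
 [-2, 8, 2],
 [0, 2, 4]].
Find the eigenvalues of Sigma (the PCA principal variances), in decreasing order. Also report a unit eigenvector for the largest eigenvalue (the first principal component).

Step 1 — characteristic polynomial p(λ) = det(λI - Sigma) = λ³ - tr·λ² + c_1·λ - det, where tr = trace, c_1 = sum of the principal 2×2 minors, det = det(Sigma):
  tr = 3 + 8 + 4 = 15,
  c_1 = (3·8 - (-2)²) + (3·4 - (0)²) + (8·4 - (2)²) = 20 + 12 + 28 = 60,
  det = 3·(8·4 - (2)²) - (-2)·((-2)·4 - (2)·(0)) + (0)·((-2)·(2) - 8·(0)) = 3·(28) - (-2)·(-8) + (0)·(-4) = 68.
  So p(λ) = λ³ - 15λ² + 60λ - 68.
Step 2 — look for an integer root (rational root theorem: any rational root is an integer divisor of 68). Testing λ = 2:
  p(2) = 8 - 60 + 120 - 68 = 0  ✓
  Dividing out (λ - 2): p(λ) = (λ - 2)(λ² - 13λ + 34).
Step 3 — remaining eigenvalues from the quadratic λ² - 13λ + 34 = 0:
  Δ = 13² - 4·34 = 169 - 136 = 33,  λ = (13 ± √33)/2 = (13 ± 5.7446)/2 ≈ 9.3723 or 3.6277.
  Sorted: λ_1 = 9.3723,  λ_2 = 3.6277,  λ_3 = 2  (check: sum = 15 = tr ✓).

Step 4 — unit eigenvector for λ_1 ≈ 9.3723: v spans the null space of (Sigma - λ_1 I), whose rows are
  r_1 = (-6.3723, -2, 0),  r_2 = (-2, -1.3723, 2),  r_3 = (0, 2, -5.3723).
  v is orthogonal to every row, so take v ∝ r_1 × r_2 = ((-2)·(2) - (0)·(-1.3723), (0)·(-2) - (-6.3723)·(2), (-6.3723)·(-1.3723) - (-2)·(-2)) ≈ (-4, 12.7446, 4.7446).
  Rescale (multiply by -1 so the first nonzero entry is positive): u = (4, -12.7446, -4.7446).
  ||u|| = √((4)² + (-12.7446)² + (-4.7446)²) = √(200.9348) ≈ 14.1751,  v_1 = u/||u|| ≈ (0.2822, -0.8991, -0.3347) (||v_1|| = 1).

λ_1 = 9.3723,  λ_2 = 3.6277,  λ_3 = 2;  v_1 ≈ (0.2822, -0.8991, -0.3347)


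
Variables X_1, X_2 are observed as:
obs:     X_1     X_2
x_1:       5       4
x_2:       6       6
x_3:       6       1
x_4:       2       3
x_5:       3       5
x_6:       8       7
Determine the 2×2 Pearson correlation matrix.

Step 1 — column means:
  mean(X_1) = (5 + 6 + 6 + 2 + 3 + 8) / 6 = 30/6 = 5
  mean(X_2) = (4 + 6 + 1 + 3 + 5 + 7) / 6 = 26/6 = 4.3333

Step 2 — sample variances and covariances s[i,j] = (1/(n-1)) · Σ_k (x_{k,i} - mean_i) · (x_{k,j} - mean_j), with n-1 = 5:
  s[X_1,X_1] = ((0)·(0) + (1)·(1) + (1)·(1) + (-3)·(-3) + (-2)·(-2) + (3)·(3)) / 5 = 24/5 = 4.8
  s[X_1,X_2] = ((0)·(-0.3333) + (1)·(1.6667) + (1)·(-3.3333) + (-3)·(-1.3333) + (-2)·(0.6667) + (3)·(2.6667)) / 5 = 9/5 = 1.8
  s[X_2,X_2] = ((-0.3333)·(-0.3333) + (1.6667)·(1.6667) + (-3.3333)·(-3.3333) + (-1.3333)·(-1.3333) + (0.6667)·(0.6667) + (2.6667)·(2.6667)) / 5 = 23.3333/5 = 4.6667
  Sample standard deviations s_i = √(s[i,i]):
  s(X_1) = √(4.8) = 2.1909
  s(X_2) = √(4.6667) = 2.1602

Step 3 — r_{ij} = s_{ij} / (s_i · s_j):
  r[X_1,X_1] = 1 (diagonal).
  r[X_1,X_2] = 1.8 / (2.1909 · 2.1602) = 1.8 / 4.7329 = 0.3803
  r[X_2,X_2] = 1 (diagonal).

R is symmetric with unit diagonal. Assembling:

R = [[1, 0.3803],
 [0.3803, 1]]


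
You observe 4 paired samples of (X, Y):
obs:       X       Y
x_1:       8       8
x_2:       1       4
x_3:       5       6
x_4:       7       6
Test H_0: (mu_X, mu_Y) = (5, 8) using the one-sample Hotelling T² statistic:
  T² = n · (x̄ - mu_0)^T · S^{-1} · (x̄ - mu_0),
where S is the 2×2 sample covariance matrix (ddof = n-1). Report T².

Step 1 — sample mean vector:
  mean(X) = (8 + 1 + 5 + 7) / 4 = 21/4 = 5.25
  mean(Y) = (8 + 4 + 6 + 6) / 4 = 24/4 = 6
  x̄ = (5.25, 6),  deviation x̄ - mu_0 = (5.25, 6) - (5, 8) = (0.25, -2).

Step 2 — sample covariance matrix, S[i,j] = (1/(n-1)) · Σ_k (x_{k,i} - mean_i) · (x_{k,j} - mean_j), divisor n-1 = 3:
  S[X,X] = ((2.75)·(2.75) + (-4.25)·(-4.25) + (-0.25)·(-0.25) + (1.75)·(1.75)) / 3 = 28.75/3 = 9.5833
  S[X,Y] = ((2.75)·(2) + (-4.25)·(-2) + (-0.25)·(0) + (1.75)·(0)) / 3 = 14/3 = 4.6667
  S[Y,Y] = ((2)·(2) + (-2)·(-2) + (0)·(0) + (0)·(0)) / 3 = 8/3 = 2.6667
  S = [[9.5833, 4.6667],
 [4.6667, 2.6667]].

Step 3 — invert S. det(S) = 9.5833·2.6667 - (4.6667)² = 3.7778.
  S^{-1} = (1/det) · [[d, -b], [-b, a]] = [[0.7059, -1.2353],
 [-1.2353, 2.5368]].

Step 4 — quadratic form (x̄ - mu_0)^T · S^{-1} · (x̄ - mu_0):
  S^{-1} · (x̄ - mu_0) = (2.6471, -5.3824),
  (x̄ - mu_0)^T · [...] = (0.25)·(2.6471) + (-2)·(-5.3824) = 11.4265.

Step 5 — scale by n: T² = 4 · 11.4265 = 45.7059.

T² ≈ 45.7059


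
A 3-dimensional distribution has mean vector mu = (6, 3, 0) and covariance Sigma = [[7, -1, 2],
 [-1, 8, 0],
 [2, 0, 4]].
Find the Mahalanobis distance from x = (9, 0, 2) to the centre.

Step 1 — centre the observation: (x - mu) = (3, -3, 2).

Step 2 — invert Sigma (cofactor / det for 3×3, or solve directly):
  Sigma^{-1} = [[0.1702, 0.0213, -0.0851],
 [0.0213, 0.1277, -0.0106],
 [-0.0851, -0.0106, 0.2926]].

Step 3 — form the quadratic (x - mu)^T · Sigma^{-1} · (x - mu):
  Sigma^{-1} · (x - mu) = (0.2766, -0.3404, 0.3617).
  (x - mu)^T · [Sigma^{-1} · (x - mu)] = (3)·(0.2766) + (-3)·(-0.3404) + (2)·(0.3617) = 2.5745.

Step 4 — take square root: d = √(2.5745) ≈ 1.6045.

d(x, mu) = √(2.5745) ≈ 1.6045


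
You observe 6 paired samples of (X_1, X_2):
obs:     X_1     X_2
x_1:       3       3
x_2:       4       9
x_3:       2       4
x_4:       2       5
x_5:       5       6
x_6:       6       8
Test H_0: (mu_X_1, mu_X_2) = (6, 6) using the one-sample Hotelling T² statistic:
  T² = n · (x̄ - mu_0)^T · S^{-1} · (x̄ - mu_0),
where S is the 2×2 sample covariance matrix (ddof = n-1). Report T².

Step 1 — sample mean vector:
  mean(X_1) = (3 + 4 + 2 + 2 + 5 + 6) / 6 = 22/6 = 3.6667
  mean(X_2) = (3 + 9 + 4 + 5 + 6 + 8) / 6 = 35/6 = 5.8333
  x̄ = (3.6667, 5.8333),  deviation x̄ - mu_0 = (3.6667, 5.8333) - (6, 6) = (-2.3333, -0.1667).

Step 2 — sample covariance matrix, S[i,j] = (1/(n-1)) · Σ_k (x_{k,i} - mean_i) · (x_{k,j} - mean_j), divisor n-1 = 5:
  S[X_1,X_1] = ((-0.6667)·(-0.6667) + (0.3333)·(0.3333) + (-1.6667)·(-1.6667) + (-1.6667)·(-1.6667) + (1.3333)·(1.3333) + (2.3333)·(2.3333)) / 5 = 13.3333/5 = 2.6667
  S[X_1,X_2] = ((-0.6667)·(-2.8333) + (0.3333)·(3.1667) + (-1.6667)·(-1.8333) + (-1.6667)·(-0.8333) + (1.3333)·(0.1667) + (2.3333)·(2.1667)) / 5 = 12.6667/5 = 2.5333
  S[X_2,X_2] = ((-2.8333)·(-2.8333) + (3.1667)·(3.1667) + (-1.8333)·(-1.8333) + (-0.8333)·(-0.8333) + (0.1667)·(0.1667) + (2.1667)·(2.1667)) / 5 = 26.8333/5 = 5.3667
  S = [[2.6667, 2.5333],
 [2.5333, 5.3667]].

Step 3 — invert S. det(S) = 2.6667·5.3667 - (2.5333)² = 7.8933.
  S^{-1} = (1/det) · [[d, -b], [-b, a]] = [[0.6799, -0.3209],
 [-0.3209, 0.3378]].

Step 4 — quadratic form (x̄ - mu_0)^T · S^{-1} · (x̄ - mu_0):
  S^{-1} · (x̄ - mu_0) = (-1.5329, 0.6926),
  (x̄ - mu_0)^T · [...] = (-2.3333)·(-1.5329) + (-0.1667)·(0.6926) = 3.4614.

Step 5 — scale by n: T² = 6 · 3.4614 = 20.7686.

T² ≈ 20.7686


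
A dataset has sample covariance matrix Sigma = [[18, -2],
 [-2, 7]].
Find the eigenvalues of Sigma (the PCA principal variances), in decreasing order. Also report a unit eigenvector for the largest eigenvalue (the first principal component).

Step 1 — characteristic polynomial of 2×2 Sigma:
  det(Sigma - λI) = λ² - trace · λ + det = 0.
  trace = 18 + 7 = 25, det = 18·7 - (-2)² = 122.
Step 2 — discriminant:
  Δ = trace² - 4·det = 625 - 488 = 137.
Step 3 — eigenvalues:
  λ = (trace ± √Δ)/2 = (25 ± 11.7047)/2,
  λ_1 = 18.3523,  λ_2 = 6.6477.

Step 4 — unit eigenvector for λ_1: solve (Sigma - λ_1 I)v = 0. First row:
  (18 - 18.3523)·v_x + (-2)·v_y = 0, i.e. (-0.3523)·v_x + (-2)·v_y = 0,
  so v ∝ (b, λ_1 - a) = (-2, 0.3523); multiply by -1 so the first entry is positive: u = (2, -0.3523).
  ||u|| = √((2)² + (-0.3523)²) = √(4.1242) ≈ 2.0308,
  v_1 = u/||u|| ≈ (0.9848, -0.1735) (||v_1|| = 1).

λ_1 = 18.3523,  λ_2 = 6.6477;  v_1 ≈ (0.9848, -0.1735)


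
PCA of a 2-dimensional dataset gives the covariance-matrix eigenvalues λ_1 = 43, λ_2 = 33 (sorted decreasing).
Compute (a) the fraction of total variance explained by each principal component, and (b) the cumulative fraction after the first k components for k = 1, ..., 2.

Step 1 — total variance = trace(Sigma) = Σ λ_i = 43 + 33 = 76.

Step 2 — fraction explained by component i = λ_i / Σ λ:
  PC1: 43/76 = 0.5658
  PC2: 33/76 = 0.4342

Step 3 — cumulative fraction after k components = (λ_1 + ... + λ_k) / Σ λ:
  k = 1: 43/76 = 0.5658
  k = 2: (43 + 33)/76 = 76/76 = 1

Summary (fraction, with percent):

explained: PC1 0.5658 (56.58%), PC2 0.4342 (43.42%);  cumulative: 0.5658, 1


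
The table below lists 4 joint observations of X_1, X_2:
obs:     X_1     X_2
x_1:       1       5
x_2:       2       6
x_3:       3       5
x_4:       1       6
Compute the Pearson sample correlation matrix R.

Step 1 — column means:
  mean(X_1) = (1 + 2 + 3 + 1) / 4 = 7/4 = 1.75
  mean(X_2) = (5 + 6 + 5 + 6) / 4 = 22/4 = 5.5

Step 2 — sample variances and covariances s[i,j] = (1/(n-1)) · Σ_k (x_{k,i} - mean_i) · (x_{k,j} - mean_j), with n-1 = 3:
  s[X_1,X_1] = ((-0.75)·(-0.75) + (0.25)·(0.25) + (1.25)·(1.25) + (-0.75)·(-0.75)) / 3 = 2.75/3 = 0.9167
  s[X_1,X_2] = ((-0.75)·(-0.5) + (0.25)·(0.5) + (1.25)·(-0.5) + (-0.75)·(0.5)) / 3 = -0.5/3 = -0.1667
  s[X_2,X_2] = ((-0.5)·(-0.5) + (0.5)·(0.5) + (-0.5)·(-0.5) + (0.5)·(0.5)) / 3 = 1/3 = 0.3333
  Sample standard deviations s_i = √(s[i,i]):
  s(X_1) = √(0.9167) = 0.9574
  s(X_2) = √(0.3333) = 0.5774

Step 3 — r_{ij} = s_{ij} / (s_i · s_j):
  r[X_1,X_1] = 1 (diagonal).
  r[X_1,X_2] = -0.1667 / (0.9574 · 0.5774) = -0.1667 / 0.5528 = -0.3015
  r[X_2,X_2] = 1 (diagonal).

R is symmetric with unit diagonal. Assembling:

R = [[1, -0.3015],
 [-0.3015, 1]]


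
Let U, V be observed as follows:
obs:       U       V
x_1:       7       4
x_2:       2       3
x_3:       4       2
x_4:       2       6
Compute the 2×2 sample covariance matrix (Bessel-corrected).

Step 1 — column means:
  mean(U) = (7 + 2 + 4 + 2) / 4 = 15/4 = 3.75
  mean(V) = (4 + 3 + 2 + 6) / 4 = 15/4 = 3.75

Step 2 — sample covariance S[i,j] = (1/(n-1)) · Σ_k (x_{k,i} - mean_i) · (x_{k,j} - mean_j), with n-1 = 3.
  S[U,U] = ((3.25)·(3.25) + (-1.75)·(-1.75) + (0.25)·(0.25) + (-1.75)·(-1.75)) / 3 = 16.75/3 = 5.5833
  S[U,V] = ((3.25)·(0.25) + (-1.75)·(-0.75) + (0.25)·(-1.75) + (-1.75)·(2.25)) / 3 = -2.25/3 = -0.75
  S[V,V] = ((0.25)·(0.25) + (-0.75)·(-0.75) + (-1.75)·(-1.75) + (2.25)·(2.25)) / 3 = 8.75/3 = 2.9167

S is symmetric (S[j,i] = S[i,j]). Assembling:

S = [[5.5833, -0.75],
 [-0.75, 2.9167]]


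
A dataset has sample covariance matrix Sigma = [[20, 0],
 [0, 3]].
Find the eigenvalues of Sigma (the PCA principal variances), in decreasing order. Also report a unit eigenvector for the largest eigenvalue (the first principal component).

Step 1 — characteristic polynomial of 2×2 Sigma:
  det(Sigma - λI) = λ² - trace · λ + det = 0.
  trace = 20 + 3 = 23, det = 20·3 - (0)² = 60.
Step 2 — discriminant:
  Δ = trace² - 4·det = 529 - 240 = 289.
Step 3 — eigenvalues:
  λ = (trace ± √Δ)/2 = (23 ± 17)/2,
  λ_1 = 20,  λ_2 = 3.

Step 4 — unit eigenvector for λ_1: Sigma is diagonal, so its eigenvectors are the coordinate axes. λ_1 = 20 is the diagonal entry on the first coordinate axis, hence
  v_1 = (1, 0) (||v_1|| = 1).

λ_1 = 20,  λ_2 = 3;  v_1 ≈ (1, 0)


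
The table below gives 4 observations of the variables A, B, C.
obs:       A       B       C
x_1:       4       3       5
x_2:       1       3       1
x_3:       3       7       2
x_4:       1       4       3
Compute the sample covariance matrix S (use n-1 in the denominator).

Step 1 — column means:
  mean(A) = (4 + 1 + 3 + 1) / 4 = 9/4 = 2.25
  mean(B) = (3 + 3 + 7 + 4) / 4 = 17/4 = 4.25
  mean(C) = (5 + 1 + 2 + 3) / 4 = 11/4 = 2.75

Step 2 — sample covariance S[i,j] = (1/(n-1)) · Σ_k (x_{k,i} - mean_i) · (x_{k,j} - mean_j), with n-1 = 3.
  S[A,A] = ((1.75)·(1.75) + (-1.25)·(-1.25) + (0.75)·(0.75) + (-1.25)·(-1.25)) / 3 = 6.75/3 = 2.25
  S[A,B] = ((1.75)·(-1.25) + (-1.25)·(-1.25) + (0.75)·(2.75) + (-1.25)·(-0.25)) / 3 = 1.75/3 = 0.5833
  S[A,C] = ((1.75)·(2.25) + (-1.25)·(-1.75) + (0.75)·(-0.75) + (-1.25)·(0.25)) / 3 = 5.25/3 = 1.75
  S[B,B] = ((-1.25)·(-1.25) + (-1.25)·(-1.25) + (2.75)·(2.75) + (-0.25)·(-0.25)) / 3 = 10.75/3 = 3.5833
  S[B,C] = ((-1.25)·(2.25) + (-1.25)·(-1.75) + (2.75)·(-0.75) + (-0.25)·(0.25)) / 3 = -2.75/3 = -0.9167
  S[C,C] = ((2.25)·(2.25) + (-1.75)·(-1.75) + (-0.75)·(-0.75) + (0.25)·(0.25)) / 3 = 8.75/3 = 2.9167

S is symmetric (S[j,i] = S[i,j]). Assembling:

S = [[2.25, 0.5833, 1.75],
 [0.5833, 3.5833, -0.9167],
 [1.75, -0.9167, 2.9167]]


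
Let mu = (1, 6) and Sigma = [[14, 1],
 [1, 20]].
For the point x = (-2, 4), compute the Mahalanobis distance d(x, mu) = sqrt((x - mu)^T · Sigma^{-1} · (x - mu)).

Step 1 — centre the observation: (x - mu) = (-3, -2).

Step 2 — invert Sigma. det(Sigma) = 14·20 - (1)² = 279.
  Sigma^{-1} = (1/det) · [[d, -b], [-b, a]] = [[0.0717, -0.0036],
 [-0.0036, 0.0502]].

Step 3 — form the quadratic (x - mu)^T · Sigma^{-1} · (x - mu):
  Sigma^{-1} · (x - mu) = (-0.2079, -0.0896).
  (x - mu)^T · [Sigma^{-1} · (x - mu)] = (-3)·(-0.2079) + (-2)·(-0.0896) = 0.8029.

Step 4 — take square root: d = √(0.8029) ≈ 0.896.

d(x, mu) = √(0.8029) ≈ 0.896


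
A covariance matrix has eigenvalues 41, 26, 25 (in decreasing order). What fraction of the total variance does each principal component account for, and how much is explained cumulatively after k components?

Step 1 — total variance = trace(Sigma) = Σ λ_i = 41 + 26 + 25 = 92.

Step 2 — fraction explained by component i = λ_i / Σ λ:
  PC1: 41/92 = 0.4457
  PC2: 26/92 = 0.2826
  PC3: 25/92 = 0.2717

Step 3 — cumulative fraction after k components = (λ_1 + ... + λ_k) / Σ λ:
  k = 1: 41/92 = 0.4457
  k = 2: (41 + 26)/92 = 67/92 = 0.7283
  k = 3: (41 + 26 + 25)/92 = 92/92 = 1

Summary (fraction, with percent):

explained: PC1 0.4457 (44.57%), PC2 0.2826 (28.26%), PC3 0.2717 (27.17%);  cumulative: 0.4457, 0.7283, 1


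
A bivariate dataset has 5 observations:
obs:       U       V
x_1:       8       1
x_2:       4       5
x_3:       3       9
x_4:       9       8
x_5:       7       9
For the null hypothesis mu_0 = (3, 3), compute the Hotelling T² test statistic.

Step 1 — sample mean vector:
  mean(U) = (8 + 4 + 3 + 9 + 7) / 5 = 31/5 = 6.2
  mean(V) = (1 + 5 + 9 + 8 + 9) / 5 = 32/5 = 6.4
  x̄ = (6.2, 6.4),  deviation x̄ - mu_0 = (6.2, 6.4) - (3, 3) = (3.2, 3.4).

Step 2 — sample covariance matrix, S[i,j] = (1/(n-1)) · Σ_k (x_{k,i} - mean_i) · (x_{k,j} - mean_j), divisor n-1 = 4:
  S[U,U] = ((1.8)·(1.8) + (-2.2)·(-2.2) + (-3.2)·(-3.2) + (2.8)·(2.8) + (0.8)·(0.8)) / 4 = 26.8/4 = 6.7
  S[U,V] = ((1.8)·(-5.4) + (-2.2)·(-1.4) + (-3.2)·(2.6) + (2.8)·(1.6) + (0.8)·(2.6)) / 4 = -8.4/4 = -2.1
  S[V,V] = ((-5.4)·(-5.4) + (-1.4)·(-1.4) + (2.6)·(2.6) + (1.6)·(1.6) + (2.6)·(2.6)) / 4 = 47.2/4 = 11.8
  S = [[6.7, -2.1],
 [-2.1, 11.8]].

Step 3 — invert S. det(S) = 6.7·11.8 - (-2.1)² = 74.65.
  S^{-1} = (1/det) · [[d, -b], [-b, a]] = [[0.1581, 0.0281],
 [0.0281, 0.0898]].

Step 4 — quadratic form (x̄ - mu_0)^T · S^{-1} · (x̄ - mu_0):
  S^{-1} · (x̄ - mu_0) = (0.6015, 0.3952),
  (x̄ - mu_0)^T · [...] = (3.2)·(0.6015) + (3.4)·(0.3952) = 3.2683.

Step 5 — scale by n: T² = 5 · 3.2683 = 16.3416.

T² ≈ 16.3416


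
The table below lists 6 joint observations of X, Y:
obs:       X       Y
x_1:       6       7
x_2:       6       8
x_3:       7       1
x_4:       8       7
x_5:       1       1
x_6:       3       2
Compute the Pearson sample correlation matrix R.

Step 1 — column means:
  mean(X) = (6 + 6 + 7 + 8 + 1 + 3) / 6 = 31/6 = 5.1667
  mean(Y) = (7 + 8 + 1 + 7 + 1 + 2) / 6 = 26/6 = 4.3333

Step 2 — sample variances and covariances s[i,j] = (1/(n-1)) · Σ_k (x_{k,i} - mean_i) · (x_{k,j} - mean_j), with n-1 = 5:
  s[X,X] = ((0.8333)·(0.8333) + (0.8333)·(0.8333) + (1.8333)·(1.8333) + (2.8333)·(2.8333) + (-4.1667)·(-4.1667) + (-2.1667)·(-2.1667)) / 5 = 34.8333/5 = 6.9667
  s[X,Y] = ((0.8333)·(2.6667) + (0.8333)·(3.6667) + (1.8333)·(-3.3333) + (2.8333)·(2.6667) + (-4.1667)·(-3.3333) + (-2.1667)·(-2.3333)) / 5 = 25.6667/5 = 5.1333
  s[Y,Y] = ((2.6667)·(2.6667) + (3.6667)·(3.6667) + (-3.3333)·(-3.3333) + (2.6667)·(2.6667) + (-3.3333)·(-3.3333) + (-2.3333)·(-2.3333)) / 5 = 55.3333/5 = 11.0667
  Sample standard deviations s_i = √(s[i,i]):
  s(X) = √(6.9667) = 2.6394
  s(Y) = √(11.0667) = 3.3267

Step 3 — r_{ij} = s_{ij} / (s_i · s_j):
  r[X,X] = 1 (diagonal).
  r[X,Y] = 5.1333 / (2.6394 · 3.3267) = 5.1333 / 8.7805 = 0.5846
  r[Y,Y] = 1 (diagonal).

R is symmetric with unit diagonal. Assembling:

R = [[1, 0.5846],
 [0.5846, 1]]


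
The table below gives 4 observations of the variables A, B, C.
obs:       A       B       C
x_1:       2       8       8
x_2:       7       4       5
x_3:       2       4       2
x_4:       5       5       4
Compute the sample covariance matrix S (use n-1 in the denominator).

Step 1 — column means:
  mean(A) = (2 + 7 + 2 + 5) / 4 = 16/4 = 4
  mean(B) = (8 + 4 + 4 + 5) / 4 = 21/4 = 5.25
  mean(C) = (8 + 5 + 2 + 4) / 4 = 19/4 = 4.75

Step 2 — sample covariance S[i,j] = (1/(n-1)) · Σ_k (x_{k,i} - mean_i) · (x_{k,j} - mean_j), with n-1 = 3.
  S[A,A] = ((-2)·(-2) + (3)·(3) + (-2)·(-2) + (1)·(1)) / 3 = 18/3 = 6
  S[A,B] = ((-2)·(2.75) + (3)·(-1.25) + (-2)·(-1.25) + (1)·(-0.25)) / 3 = -7/3 = -2.3333
  S[A,C] = ((-2)·(3.25) + (3)·(0.25) + (-2)·(-2.75) + (1)·(-0.75)) / 3 = -1/3 = -0.3333
  S[B,B] = ((2.75)·(2.75) + (-1.25)·(-1.25) + (-1.25)·(-1.25) + (-0.25)·(-0.25)) / 3 = 10.75/3 = 3.5833
  S[B,C] = ((2.75)·(3.25) + (-1.25)·(0.25) + (-1.25)·(-2.75) + (-0.25)·(-0.75)) / 3 = 12.25/3 = 4.0833
  S[C,C] = ((3.25)·(3.25) + (0.25)·(0.25) + (-2.75)·(-2.75) + (-0.75)·(-0.75)) / 3 = 18.75/3 = 6.25

S is symmetric (S[j,i] = S[i,j]). Assembling:

S = [[6, -2.3333, -0.3333],
 [-2.3333, 3.5833, 4.0833],
 [-0.3333, 4.0833, 6.25]]


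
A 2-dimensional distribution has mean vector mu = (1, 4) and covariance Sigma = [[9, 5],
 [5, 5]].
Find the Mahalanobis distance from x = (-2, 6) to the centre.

Step 1 — centre the observation: (x - mu) = (-3, 2).

Step 2 — invert Sigma. det(Sigma) = 9·5 - (5)² = 20.
  Sigma^{-1} = (1/det) · [[d, -b], [-b, a]] = [[0.25, -0.25],
 [-0.25, 0.45]].

Step 3 — form the quadratic (x - mu)^T · Sigma^{-1} · (x - mu):
  Sigma^{-1} · (x - mu) = (-1.25, 1.65).
  (x - mu)^T · [Sigma^{-1} · (x - mu)] = (-3)·(-1.25) + (2)·(1.65) = 7.05.

Step 4 — take square root: d = √(7.05) ≈ 2.6552.

d(x, mu) = √(7.05) ≈ 2.6552


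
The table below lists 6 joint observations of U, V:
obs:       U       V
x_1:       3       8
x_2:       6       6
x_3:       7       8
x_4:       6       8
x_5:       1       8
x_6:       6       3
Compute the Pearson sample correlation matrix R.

Step 1 — column means:
  mean(U) = (3 + 6 + 7 + 6 + 1 + 6) / 6 = 29/6 = 4.8333
  mean(V) = (8 + 6 + 8 + 8 + 8 + 3) / 6 = 41/6 = 6.8333

Step 2 — sample variances and covariances s[i,j] = (1/(n-1)) · Σ_k (x_{k,i} - mean_i) · (x_{k,j} - mean_j), with n-1 = 5:
  s[U,U] = ((-1.8333)·(-1.8333) + (1.1667)·(1.1667) + (2.1667)·(2.1667) + (1.1667)·(1.1667) + (-3.8333)·(-3.8333) + (1.1667)·(1.1667)) / 5 = 26.8333/5 = 5.3667
  s[U,V] = ((-1.8333)·(1.1667) + (1.1667)·(-0.8333) + (2.1667)·(1.1667) + (1.1667)·(1.1667) + (-3.8333)·(1.1667) + (1.1667)·(-3.8333)) / 5 = -8.1667/5 = -1.6333
  s[V,V] = ((1.1667)·(1.1667) + (-0.8333)·(-0.8333) + (1.1667)·(1.1667) + (1.1667)·(1.1667) + (1.1667)·(1.1667) + (-3.8333)·(-3.8333)) / 5 = 20.8333/5 = 4.1667
  Sample standard deviations s_i = √(s[i,i]):
  s(U) = √(5.3667) = 2.3166
  s(V) = √(4.1667) = 2.0412

Step 3 — r_{ij} = s_{ij} / (s_i · s_j):
  r[U,U] = 1 (diagonal).
  r[U,V] = -1.6333 / (2.3166 · 2.0412) = -1.6333 / 4.7288 = -0.3454
  r[V,V] = 1 (diagonal).

R is symmetric with unit diagonal. Assembling:

R = [[1, -0.3454],
 [-0.3454, 1]]


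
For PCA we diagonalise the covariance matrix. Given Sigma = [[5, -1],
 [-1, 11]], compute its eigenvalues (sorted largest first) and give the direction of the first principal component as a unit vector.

Step 1 — characteristic polynomial of 2×2 Sigma:
  det(Sigma - λI) = λ² - trace · λ + det = 0.
  trace = 5 + 11 = 16, det = 5·11 - (-1)² = 54.
Step 2 — discriminant:
  Δ = trace² - 4·det = 256 - 216 = 40.
Step 3 — eigenvalues:
  λ = (trace ± √Δ)/2 = (16 ± 6.3246)/2,
  λ_1 = 11.1623,  λ_2 = 4.8377.

Step 4 — unit eigenvector for λ_1: solve (Sigma - λ_1 I)v = 0. First row:
  (5 - 11.1623)·v_x + (-1)·v_y = 0, i.e. (-6.1623)·v_x + (-1)·v_y = 0,
  so v ∝ (b, λ_1 - a) = (-1, 6.1623); multiply by -1 so the first entry is positive: u = (1, -6.1623).
  ||u|| = √((1)² + (-6.1623)²) = √(38.9737) ≈ 6.2429,
  v_1 = u/||u|| ≈ (0.1602, -0.9871) (||v_1|| = 1).

λ_1 = 11.1623,  λ_2 = 4.8377;  v_1 ≈ (0.1602, -0.9871)


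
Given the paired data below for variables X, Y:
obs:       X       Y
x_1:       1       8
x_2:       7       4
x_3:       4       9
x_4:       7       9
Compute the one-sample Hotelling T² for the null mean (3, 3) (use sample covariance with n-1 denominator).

Step 1 — sample mean vector:
  mean(X) = (1 + 7 + 4 + 7) / 4 = 19/4 = 4.75
  mean(Y) = (8 + 4 + 9 + 9) / 4 = 30/4 = 7.5
  x̄ = (4.75, 7.5),  deviation x̄ - mu_0 = (4.75, 7.5) - (3, 3) = (1.75, 4.5).

Step 2 — sample covariance matrix, S[i,j] = (1/(n-1)) · Σ_k (x_{k,i} - mean_i) · (x_{k,j} - mean_j), divisor n-1 = 3:
  S[X,X] = ((-3.75)·(-3.75) + (2.25)·(2.25) + (-0.75)·(-0.75) + (2.25)·(2.25)) / 3 = 24.75/3 = 8.25
  S[X,Y] = ((-3.75)·(0.5) + (2.25)·(-3.5) + (-0.75)·(1.5) + (2.25)·(1.5)) / 3 = -7.5/3 = -2.5
  S[Y,Y] = ((0.5)·(0.5) + (-3.5)·(-3.5) + (1.5)·(1.5) + (1.5)·(1.5)) / 3 = 17/3 = 5.6667
  S = [[8.25, -2.5],
 [-2.5, 5.6667]].

Step 3 — invert S. det(S) = 8.25·5.6667 - (-2.5)² = 40.5.
  S^{-1} = (1/det) · [[d, -b], [-b, a]] = [[0.1399, 0.0617],
 [0.0617, 0.2037]].

Step 4 — quadratic form (x̄ - mu_0)^T · S^{-1} · (x̄ - mu_0):
  S^{-1} · (x̄ - mu_0) = (0.5226, 1.0247),
  (x̄ - mu_0)^T · [...] = (1.75)·(0.5226) + (4.5)·(1.0247) = 5.5257.

Step 5 — scale by n: T² = 4 · 5.5257 = 22.1029.

T² ≈ 22.1029


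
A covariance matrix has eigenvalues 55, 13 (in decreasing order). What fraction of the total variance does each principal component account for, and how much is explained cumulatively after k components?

Step 1 — total variance = trace(Sigma) = Σ λ_i = 55 + 13 = 68.

Step 2 — fraction explained by component i = λ_i / Σ λ:
  PC1: 55/68 = 0.8088
  PC2: 13/68 = 0.1912

Step 3 — cumulative fraction after k components = (λ_1 + ... + λ_k) / Σ λ:
  k = 1: 55/68 = 0.8088
  k = 2: (55 + 13)/68 = 68/68 = 1

Summary (fraction, with percent):

explained: PC1 0.8088 (80.88%), PC2 0.1912 (19.12%);  cumulative: 0.8088, 1


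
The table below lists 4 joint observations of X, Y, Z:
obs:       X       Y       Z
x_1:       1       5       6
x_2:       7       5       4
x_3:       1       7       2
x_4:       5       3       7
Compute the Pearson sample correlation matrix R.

Step 1 — column means:
  mean(X) = (1 + 7 + 1 + 5) / 4 = 14/4 = 3.5
  mean(Y) = (5 + 5 + 7 + 3) / 4 = 20/4 = 5
  mean(Z) = (6 + 4 + 2 + 7) / 4 = 19/4 = 4.75

Step 2 — sample variances and covariances s[i,j] = (1/(n-1)) · Σ_k (x_{k,i} - mean_i) · (x_{k,j} - mean_j), with n-1 = 3:
  s[X,X] = ((-2.5)·(-2.5) + (3.5)·(3.5) + (-2.5)·(-2.5) + (1.5)·(1.5)) / 3 = 27/3 = 9
  s[X,Y] = ((-2.5)·(0) + (3.5)·(0) + (-2.5)·(2) + (1.5)·(-2)) / 3 = -8/3 = -2.6667
  s[X,Z] = ((-2.5)·(1.25) + (3.5)·(-0.75) + (-2.5)·(-2.75) + (1.5)·(2.25)) / 3 = 4.5/3 = 1.5
  s[Y,Y] = ((0)·(0) + (0)·(0) + (2)·(2) + (-2)·(-2)) / 3 = 8/3 = 2.6667
  s[Y,Z] = ((0)·(1.25) + (0)·(-0.75) + (2)·(-2.75) + (-2)·(2.25)) / 3 = -10/3 = -3.3333
  s[Z,Z] = ((1.25)·(1.25) + (-0.75)·(-0.75) + (-2.75)·(-2.75) + (2.25)·(2.25)) / 3 = 14.75/3 = 4.9167
  Sample standard deviations s_i = √(s[i,i]):
  s(X) = √(9) = 3
  s(Y) = √(2.6667) = 1.633
  s(Z) = √(4.9167) = 2.2174

Step 3 — r_{ij} = s_{ij} / (s_i · s_j):
  r[X,X] = 1 (diagonal).
  r[X,Y] = -2.6667 / (3 · 1.633) = -2.6667 / 4.899 = -0.5443
  r[X,Z] = 1.5 / (3 · 2.2174) = 1.5 / 6.6521 = 0.2255
  r[Y,Y] = 1 (diagonal).
  r[Y,Z] = -3.3333 / (1.633 · 2.2174) = -3.3333 / 3.6209 = -0.9206
  r[Z,Z] = 1 (diagonal).

R is symmetric with unit diagonal. Assembling:

R = [[1, -0.5443, 0.2255],
 [-0.5443, 1, -0.9206],
 [0.2255, -0.9206, 1]]


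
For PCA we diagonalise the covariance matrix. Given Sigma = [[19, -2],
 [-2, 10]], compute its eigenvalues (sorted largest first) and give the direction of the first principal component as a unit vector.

Step 1 — characteristic polynomial of 2×2 Sigma:
  det(Sigma - λI) = λ² - trace · λ + det = 0.
  trace = 19 + 10 = 29, det = 19·10 - (-2)² = 186.
Step 2 — discriminant:
  Δ = trace² - 4·det = 841 - 744 = 97.
Step 3 — eigenvalues:
  λ = (trace ± √Δ)/2 = (29 ± 9.8489)/2,
  λ_1 = 19.4244,  λ_2 = 9.5756.

Step 4 — unit eigenvector for λ_1: solve (Sigma - λ_1 I)v = 0. First row:
  (19 - 19.4244)·v_x + (-2)·v_y = 0, i.e. (-0.4244)·v_x + (-2)·v_y = 0,
  so v ∝ (b, λ_1 - a) = (-2, 0.4244); multiply by -1 so the first entry is positive: u = (2, -0.4244).
  ||u|| = √((2)² + (-0.4244)²) = √(4.1801) ≈ 2.0445,
  v_1 = u/||u|| ≈ (0.9782, -0.2076) (||v_1|| = 1).

λ_1 = 19.4244,  λ_2 = 9.5756;  v_1 ≈ (0.9782, -0.2076)


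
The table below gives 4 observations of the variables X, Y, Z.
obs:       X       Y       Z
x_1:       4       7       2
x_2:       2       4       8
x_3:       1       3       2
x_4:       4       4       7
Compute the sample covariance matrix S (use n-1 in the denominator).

Step 1 — column means:
  mean(X) = (4 + 2 + 1 + 4) / 4 = 11/4 = 2.75
  mean(Y) = (7 + 4 + 3 + 4) / 4 = 18/4 = 4.5
  mean(Z) = (2 + 8 + 2 + 7) / 4 = 19/4 = 4.75

Step 2 — sample covariance S[i,j] = (1/(n-1)) · Σ_k (x_{k,i} - mean_i) · (x_{k,j} - mean_j), with n-1 = 3.
  S[X,X] = ((1.25)·(1.25) + (-0.75)·(-0.75) + (-1.75)·(-1.75) + (1.25)·(1.25)) / 3 = 6.75/3 = 2.25
  S[X,Y] = ((1.25)·(2.5) + (-0.75)·(-0.5) + (-1.75)·(-1.5) + (1.25)·(-0.5)) / 3 = 5.5/3 = 1.8333
  S[X,Z] = ((1.25)·(-2.75) + (-0.75)·(3.25) + (-1.75)·(-2.75) + (1.25)·(2.25)) / 3 = 1.75/3 = 0.5833
  S[Y,Y] = ((2.5)·(2.5) + (-0.5)·(-0.5) + (-1.5)·(-1.5) + (-0.5)·(-0.5)) / 3 = 9/3 = 3
  S[Y,Z] = ((2.5)·(-2.75) + (-0.5)·(3.25) + (-1.5)·(-2.75) + (-0.5)·(2.25)) / 3 = -5.5/3 = -1.8333
  S[Z,Z] = ((-2.75)·(-2.75) + (3.25)·(3.25) + (-2.75)·(-2.75) + (2.25)·(2.25)) / 3 = 30.75/3 = 10.25

S is symmetric (S[j,i] = S[i,j]). Assembling:

S = [[2.25, 1.8333, 0.5833],
 [1.8333, 3, -1.8333],
 [0.5833, -1.8333, 10.25]]


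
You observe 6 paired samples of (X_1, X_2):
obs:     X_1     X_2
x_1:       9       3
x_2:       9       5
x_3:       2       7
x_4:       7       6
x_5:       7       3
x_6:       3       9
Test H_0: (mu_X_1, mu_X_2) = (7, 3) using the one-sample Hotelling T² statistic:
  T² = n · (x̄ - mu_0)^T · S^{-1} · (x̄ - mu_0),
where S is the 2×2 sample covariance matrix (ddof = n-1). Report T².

Step 1 — sample mean vector:
  mean(X_1) = (9 + 9 + 2 + 7 + 7 + 3) / 6 = 37/6 = 6.1667
  mean(X_2) = (3 + 5 + 7 + 6 + 3 + 9) / 6 = 33/6 = 5.5
  x̄ = (6.1667, 5.5),  deviation x̄ - mu_0 = (6.1667, 5.5) - (7, 3) = (-0.8333, 2.5).

Step 2 — sample covariance matrix, S[i,j] = (1/(n-1)) · Σ_k (x_{k,i} - mean_i) · (x_{k,j} - mean_j), divisor n-1 = 5:
  S[X_1,X_1] = ((2.8333)·(2.8333) + (2.8333)·(2.8333) + (-4.1667)·(-4.1667) + (0.8333)·(0.8333) + (0.8333)·(0.8333) + (-3.1667)·(-3.1667)) / 5 = 44.8333/5 = 8.9667
  S[X_1,X_2] = ((2.8333)·(-2.5) + (2.8333)·(-0.5) + (-4.1667)·(1.5) + (0.8333)·(0.5) + (0.8333)·(-2.5) + (-3.1667)·(3.5)) / 5 = -27.5/5 = -5.5
  S[X_2,X_2] = ((-2.5)·(-2.5) + (-0.5)·(-0.5) + (1.5)·(1.5) + (0.5)·(0.5) + (-2.5)·(-2.5) + (3.5)·(3.5)) / 5 = 27.5/5 = 5.5
  S = [[8.9667, -5.5],
 [-5.5, 5.5]].

Step 3 — invert S. det(S) = 8.9667·5.5 - (-5.5)² = 19.0667.
  S^{-1} = (1/det) · [[d, -b], [-b, a]] = [[0.2885, 0.2885],
 [0.2885, 0.4703]].

Step 4 — quadratic form (x̄ - mu_0)^T · S^{-1} · (x̄ - mu_0):
  S^{-1} · (x̄ - mu_0) = (0.4808, 0.9353),
  (x̄ - mu_0)^T · [...] = (-0.8333)·(0.4808) + (2.5)·(0.9353) = 1.9376.

Step 5 — scale by n: T² = 6 · 1.9376 = 11.6259.

T² ≈ 11.6259
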